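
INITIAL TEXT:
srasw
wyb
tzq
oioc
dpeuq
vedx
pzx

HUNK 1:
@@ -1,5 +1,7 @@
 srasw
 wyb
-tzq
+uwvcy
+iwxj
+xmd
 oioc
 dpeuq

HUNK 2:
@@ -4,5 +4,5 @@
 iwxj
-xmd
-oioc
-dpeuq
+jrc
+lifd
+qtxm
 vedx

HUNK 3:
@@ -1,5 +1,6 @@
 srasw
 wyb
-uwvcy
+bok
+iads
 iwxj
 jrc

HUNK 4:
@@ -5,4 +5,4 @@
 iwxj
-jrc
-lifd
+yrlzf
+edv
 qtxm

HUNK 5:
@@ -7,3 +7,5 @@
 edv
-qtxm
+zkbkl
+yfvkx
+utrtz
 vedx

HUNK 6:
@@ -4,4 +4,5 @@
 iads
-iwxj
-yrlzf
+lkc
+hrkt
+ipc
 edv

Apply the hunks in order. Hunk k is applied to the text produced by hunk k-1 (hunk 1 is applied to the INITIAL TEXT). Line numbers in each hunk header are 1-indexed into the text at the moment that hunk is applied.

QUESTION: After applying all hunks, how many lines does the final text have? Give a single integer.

Answer: 13

Derivation:
Hunk 1: at line 1 remove [tzq] add [uwvcy,iwxj,xmd] -> 9 lines: srasw wyb uwvcy iwxj xmd oioc dpeuq vedx pzx
Hunk 2: at line 4 remove [xmd,oioc,dpeuq] add [jrc,lifd,qtxm] -> 9 lines: srasw wyb uwvcy iwxj jrc lifd qtxm vedx pzx
Hunk 3: at line 1 remove [uwvcy] add [bok,iads] -> 10 lines: srasw wyb bok iads iwxj jrc lifd qtxm vedx pzx
Hunk 4: at line 5 remove [jrc,lifd] add [yrlzf,edv] -> 10 lines: srasw wyb bok iads iwxj yrlzf edv qtxm vedx pzx
Hunk 5: at line 7 remove [qtxm] add [zkbkl,yfvkx,utrtz] -> 12 lines: srasw wyb bok iads iwxj yrlzf edv zkbkl yfvkx utrtz vedx pzx
Hunk 6: at line 4 remove [iwxj,yrlzf] add [lkc,hrkt,ipc] -> 13 lines: srasw wyb bok iads lkc hrkt ipc edv zkbkl yfvkx utrtz vedx pzx
Final line count: 13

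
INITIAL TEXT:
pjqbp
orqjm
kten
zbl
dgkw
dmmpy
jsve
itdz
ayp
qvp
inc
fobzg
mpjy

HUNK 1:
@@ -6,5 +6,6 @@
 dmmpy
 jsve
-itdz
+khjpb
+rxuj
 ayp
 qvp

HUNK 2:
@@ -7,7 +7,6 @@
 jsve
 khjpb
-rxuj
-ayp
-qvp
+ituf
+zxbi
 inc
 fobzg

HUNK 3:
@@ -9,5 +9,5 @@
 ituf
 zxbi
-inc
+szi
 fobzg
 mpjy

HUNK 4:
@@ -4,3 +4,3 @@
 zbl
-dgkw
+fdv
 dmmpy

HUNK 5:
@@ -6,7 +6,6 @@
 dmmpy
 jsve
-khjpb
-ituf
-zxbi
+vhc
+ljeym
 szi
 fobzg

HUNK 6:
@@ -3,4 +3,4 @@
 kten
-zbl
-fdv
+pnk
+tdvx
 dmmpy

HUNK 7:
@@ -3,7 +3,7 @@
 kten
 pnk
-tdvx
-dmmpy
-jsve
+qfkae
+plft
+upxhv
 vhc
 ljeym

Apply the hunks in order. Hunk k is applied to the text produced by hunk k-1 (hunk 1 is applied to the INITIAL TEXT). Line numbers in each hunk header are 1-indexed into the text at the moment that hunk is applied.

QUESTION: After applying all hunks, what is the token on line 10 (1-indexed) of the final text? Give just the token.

Answer: szi

Derivation:
Hunk 1: at line 6 remove [itdz] add [khjpb,rxuj] -> 14 lines: pjqbp orqjm kten zbl dgkw dmmpy jsve khjpb rxuj ayp qvp inc fobzg mpjy
Hunk 2: at line 7 remove [rxuj,ayp,qvp] add [ituf,zxbi] -> 13 lines: pjqbp orqjm kten zbl dgkw dmmpy jsve khjpb ituf zxbi inc fobzg mpjy
Hunk 3: at line 9 remove [inc] add [szi] -> 13 lines: pjqbp orqjm kten zbl dgkw dmmpy jsve khjpb ituf zxbi szi fobzg mpjy
Hunk 4: at line 4 remove [dgkw] add [fdv] -> 13 lines: pjqbp orqjm kten zbl fdv dmmpy jsve khjpb ituf zxbi szi fobzg mpjy
Hunk 5: at line 6 remove [khjpb,ituf,zxbi] add [vhc,ljeym] -> 12 lines: pjqbp orqjm kten zbl fdv dmmpy jsve vhc ljeym szi fobzg mpjy
Hunk 6: at line 3 remove [zbl,fdv] add [pnk,tdvx] -> 12 lines: pjqbp orqjm kten pnk tdvx dmmpy jsve vhc ljeym szi fobzg mpjy
Hunk 7: at line 3 remove [tdvx,dmmpy,jsve] add [qfkae,plft,upxhv] -> 12 lines: pjqbp orqjm kten pnk qfkae plft upxhv vhc ljeym szi fobzg mpjy
Final line 10: szi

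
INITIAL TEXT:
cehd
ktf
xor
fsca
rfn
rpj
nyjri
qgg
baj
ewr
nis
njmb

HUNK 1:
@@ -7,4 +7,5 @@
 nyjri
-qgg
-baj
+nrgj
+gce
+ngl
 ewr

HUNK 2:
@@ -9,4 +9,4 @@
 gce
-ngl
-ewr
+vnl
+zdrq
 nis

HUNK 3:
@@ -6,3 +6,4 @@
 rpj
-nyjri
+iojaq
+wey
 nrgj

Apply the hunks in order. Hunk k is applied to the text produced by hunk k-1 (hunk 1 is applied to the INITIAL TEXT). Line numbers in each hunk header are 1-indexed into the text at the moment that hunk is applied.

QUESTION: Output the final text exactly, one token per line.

Hunk 1: at line 7 remove [qgg,baj] add [nrgj,gce,ngl] -> 13 lines: cehd ktf xor fsca rfn rpj nyjri nrgj gce ngl ewr nis njmb
Hunk 2: at line 9 remove [ngl,ewr] add [vnl,zdrq] -> 13 lines: cehd ktf xor fsca rfn rpj nyjri nrgj gce vnl zdrq nis njmb
Hunk 3: at line 6 remove [nyjri] add [iojaq,wey] -> 14 lines: cehd ktf xor fsca rfn rpj iojaq wey nrgj gce vnl zdrq nis njmb

Answer: cehd
ktf
xor
fsca
rfn
rpj
iojaq
wey
nrgj
gce
vnl
zdrq
nis
njmb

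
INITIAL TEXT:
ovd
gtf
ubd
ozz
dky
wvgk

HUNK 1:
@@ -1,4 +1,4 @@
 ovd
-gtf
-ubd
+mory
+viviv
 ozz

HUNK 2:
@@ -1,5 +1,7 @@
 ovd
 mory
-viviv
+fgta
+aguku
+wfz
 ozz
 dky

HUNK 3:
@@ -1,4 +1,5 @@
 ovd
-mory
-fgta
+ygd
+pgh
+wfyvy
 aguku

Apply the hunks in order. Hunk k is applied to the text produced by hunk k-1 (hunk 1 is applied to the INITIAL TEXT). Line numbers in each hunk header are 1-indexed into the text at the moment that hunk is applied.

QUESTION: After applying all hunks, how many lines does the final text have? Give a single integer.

Hunk 1: at line 1 remove [gtf,ubd] add [mory,viviv] -> 6 lines: ovd mory viviv ozz dky wvgk
Hunk 2: at line 1 remove [viviv] add [fgta,aguku,wfz] -> 8 lines: ovd mory fgta aguku wfz ozz dky wvgk
Hunk 3: at line 1 remove [mory,fgta] add [ygd,pgh,wfyvy] -> 9 lines: ovd ygd pgh wfyvy aguku wfz ozz dky wvgk
Final line count: 9

Answer: 9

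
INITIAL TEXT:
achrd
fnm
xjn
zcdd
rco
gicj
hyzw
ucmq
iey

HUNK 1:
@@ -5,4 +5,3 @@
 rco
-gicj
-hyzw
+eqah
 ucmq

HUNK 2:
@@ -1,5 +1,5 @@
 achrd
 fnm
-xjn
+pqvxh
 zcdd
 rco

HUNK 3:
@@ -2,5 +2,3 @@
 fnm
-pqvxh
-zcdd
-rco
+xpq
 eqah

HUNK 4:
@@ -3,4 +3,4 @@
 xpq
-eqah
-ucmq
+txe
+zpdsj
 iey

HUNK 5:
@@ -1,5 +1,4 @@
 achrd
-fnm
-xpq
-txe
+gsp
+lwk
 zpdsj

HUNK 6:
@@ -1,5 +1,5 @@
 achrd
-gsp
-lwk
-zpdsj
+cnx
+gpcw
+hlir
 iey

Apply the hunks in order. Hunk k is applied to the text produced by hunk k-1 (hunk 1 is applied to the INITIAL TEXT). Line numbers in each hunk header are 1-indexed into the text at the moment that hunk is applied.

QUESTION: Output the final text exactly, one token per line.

Answer: achrd
cnx
gpcw
hlir
iey

Derivation:
Hunk 1: at line 5 remove [gicj,hyzw] add [eqah] -> 8 lines: achrd fnm xjn zcdd rco eqah ucmq iey
Hunk 2: at line 1 remove [xjn] add [pqvxh] -> 8 lines: achrd fnm pqvxh zcdd rco eqah ucmq iey
Hunk 3: at line 2 remove [pqvxh,zcdd,rco] add [xpq] -> 6 lines: achrd fnm xpq eqah ucmq iey
Hunk 4: at line 3 remove [eqah,ucmq] add [txe,zpdsj] -> 6 lines: achrd fnm xpq txe zpdsj iey
Hunk 5: at line 1 remove [fnm,xpq,txe] add [gsp,lwk] -> 5 lines: achrd gsp lwk zpdsj iey
Hunk 6: at line 1 remove [gsp,lwk,zpdsj] add [cnx,gpcw,hlir] -> 5 lines: achrd cnx gpcw hlir iey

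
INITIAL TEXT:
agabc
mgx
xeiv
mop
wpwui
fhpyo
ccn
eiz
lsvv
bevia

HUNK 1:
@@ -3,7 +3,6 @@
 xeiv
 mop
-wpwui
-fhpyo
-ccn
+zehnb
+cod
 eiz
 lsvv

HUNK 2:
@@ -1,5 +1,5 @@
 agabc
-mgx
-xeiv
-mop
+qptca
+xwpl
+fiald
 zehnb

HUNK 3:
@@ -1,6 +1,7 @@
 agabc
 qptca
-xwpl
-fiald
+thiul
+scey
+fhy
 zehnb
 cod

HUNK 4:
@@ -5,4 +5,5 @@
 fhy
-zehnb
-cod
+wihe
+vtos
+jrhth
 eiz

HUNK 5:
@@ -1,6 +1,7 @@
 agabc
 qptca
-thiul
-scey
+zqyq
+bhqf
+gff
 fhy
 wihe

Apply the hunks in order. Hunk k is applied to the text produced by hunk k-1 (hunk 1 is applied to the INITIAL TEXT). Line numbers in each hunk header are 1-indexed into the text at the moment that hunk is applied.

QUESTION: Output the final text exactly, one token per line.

Hunk 1: at line 3 remove [wpwui,fhpyo,ccn] add [zehnb,cod] -> 9 lines: agabc mgx xeiv mop zehnb cod eiz lsvv bevia
Hunk 2: at line 1 remove [mgx,xeiv,mop] add [qptca,xwpl,fiald] -> 9 lines: agabc qptca xwpl fiald zehnb cod eiz lsvv bevia
Hunk 3: at line 1 remove [xwpl,fiald] add [thiul,scey,fhy] -> 10 lines: agabc qptca thiul scey fhy zehnb cod eiz lsvv bevia
Hunk 4: at line 5 remove [zehnb,cod] add [wihe,vtos,jrhth] -> 11 lines: agabc qptca thiul scey fhy wihe vtos jrhth eiz lsvv bevia
Hunk 5: at line 1 remove [thiul,scey] add [zqyq,bhqf,gff] -> 12 lines: agabc qptca zqyq bhqf gff fhy wihe vtos jrhth eiz lsvv bevia

Answer: agabc
qptca
zqyq
bhqf
gff
fhy
wihe
vtos
jrhth
eiz
lsvv
bevia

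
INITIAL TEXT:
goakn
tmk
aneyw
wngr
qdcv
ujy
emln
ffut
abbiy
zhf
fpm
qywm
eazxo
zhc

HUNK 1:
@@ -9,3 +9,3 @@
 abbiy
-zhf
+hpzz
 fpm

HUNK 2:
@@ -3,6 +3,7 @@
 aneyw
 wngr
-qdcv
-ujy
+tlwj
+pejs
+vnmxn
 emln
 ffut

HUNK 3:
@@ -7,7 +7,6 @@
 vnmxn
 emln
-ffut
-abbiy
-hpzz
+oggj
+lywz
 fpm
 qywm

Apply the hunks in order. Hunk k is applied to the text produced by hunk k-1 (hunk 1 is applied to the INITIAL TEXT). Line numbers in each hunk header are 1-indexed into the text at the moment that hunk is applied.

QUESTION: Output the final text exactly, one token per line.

Answer: goakn
tmk
aneyw
wngr
tlwj
pejs
vnmxn
emln
oggj
lywz
fpm
qywm
eazxo
zhc

Derivation:
Hunk 1: at line 9 remove [zhf] add [hpzz] -> 14 lines: goakn tmk aneyw wngr qdcv ujy emln ffut abbiy hpzz fpm qywm eazxo zhc
Hunk 2: at line 3 remove [qdcv,ujy] add [tlwj,pejs,vnmxn] -> 15 lines: goakn tmk aneyw wngr tlwj pejs vnmxn emln ffut abbiy hpzz fpm qywm eazxo zhc
Hunk 3: at line 7 remove [ffut,abbiy,hpzz] add [oggj,lywz] -> 14 lines: goakn tmk aneyw wngr tlwj pejs vnmxn emln oggj lywz fpm qywm eazxo zhc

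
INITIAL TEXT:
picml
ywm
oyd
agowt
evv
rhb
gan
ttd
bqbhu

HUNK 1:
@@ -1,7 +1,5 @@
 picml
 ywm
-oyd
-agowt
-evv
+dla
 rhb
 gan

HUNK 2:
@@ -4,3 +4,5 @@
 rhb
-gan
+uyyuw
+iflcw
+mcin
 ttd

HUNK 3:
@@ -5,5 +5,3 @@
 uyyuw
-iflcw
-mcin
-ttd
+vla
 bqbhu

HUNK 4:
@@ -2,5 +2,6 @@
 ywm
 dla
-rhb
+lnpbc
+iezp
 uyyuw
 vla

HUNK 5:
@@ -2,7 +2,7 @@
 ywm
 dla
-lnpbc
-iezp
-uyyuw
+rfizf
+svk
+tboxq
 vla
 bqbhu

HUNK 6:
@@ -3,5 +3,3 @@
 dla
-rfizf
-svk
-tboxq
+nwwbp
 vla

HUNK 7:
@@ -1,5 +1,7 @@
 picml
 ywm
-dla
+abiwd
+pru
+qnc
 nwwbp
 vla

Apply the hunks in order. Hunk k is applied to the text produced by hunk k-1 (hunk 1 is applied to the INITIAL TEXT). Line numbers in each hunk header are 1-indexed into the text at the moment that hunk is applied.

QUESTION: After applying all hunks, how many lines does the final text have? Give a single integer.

Hunk 1: at line 1 remove [oyd,agowt,evv] add [dla] -> 7 lines: picml ywm dla rhb gan ttd bqbhu
Hunk 2: at line 4 remove [gan] add [uyyuw,iflcw,mcin] -> 9 lines: picml ywm dla rhb uyyuw iflcw mcin ttd bqbhu
Hunk 3: at line 5 remove [iflcw,mcin,ttd] add [vla] -> 7 lines: picml ywm dla rhb uyyuw vla bqbhu
Hunk 4: at line 2 remove [rhb] add [lnpbc,iezp] -> 8 lines: picml ywm dla lnpbc iezp uyyuw vla bqbhu
Hunk 5: at line 2 remove [lnpbc,iezp,uyyuw] add [rfizf,svk,tboxq] -> 8 lines: picml ywm dla rfizf svk tboxq vla bqbhu
Hunk 6: at line 3 remove [rfizf,svk,tboxq] add [nwwbp] -> 6 lines: picml ywm dla nwwbp vla bqbhu
Hunk 7: at line 1 remove [dla] add [abiwd,pru,qnc] -> 8 lines: picml ywm abiwd pru qnc nwwbp vla bqbhu
Final line count: 8

Answer: 8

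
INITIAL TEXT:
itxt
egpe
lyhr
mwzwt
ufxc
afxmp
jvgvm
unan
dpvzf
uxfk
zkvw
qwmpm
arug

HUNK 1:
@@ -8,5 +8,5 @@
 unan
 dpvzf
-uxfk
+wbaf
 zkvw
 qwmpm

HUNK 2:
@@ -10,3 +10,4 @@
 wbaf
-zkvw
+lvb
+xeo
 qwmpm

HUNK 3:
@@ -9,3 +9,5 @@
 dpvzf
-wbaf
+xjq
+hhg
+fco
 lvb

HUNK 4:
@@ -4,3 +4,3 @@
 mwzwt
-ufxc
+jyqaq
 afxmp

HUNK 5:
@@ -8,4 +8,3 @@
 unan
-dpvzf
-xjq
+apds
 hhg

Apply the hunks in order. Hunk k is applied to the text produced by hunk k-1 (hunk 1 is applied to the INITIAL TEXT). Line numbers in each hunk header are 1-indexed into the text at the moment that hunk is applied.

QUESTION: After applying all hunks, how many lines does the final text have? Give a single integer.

Answer: 15

Derivation:
Hunk 1: at line 8 remove [uxfk] add [wbaf] -> 13 lines: itxt egpe lyhr mwzwt ufxc afxmp jvgvm unan dpvzf wbaf zkvw qwmpm arug
Hunk 2: at line 10 remove [zkvw] add [lvb,xeo] -> 14 lines: itxt egpe lyhr mwzwt ufxc afxmp jvgvm unan dpvzf wbaf lvb xeo qwmpm arug
Hunk 3: at line 9 remove [wbaf] add [xjq,hhg,fco] -> 16 lines: itxt egpe lyhr mwzwt ufxc afxmp jvgvm unan dpvzf xjq hhg fco lvb xeo qwmpm arug
Hunk 4: at line 4 remove [ufxc] add [jyqaq] -> 16 lines: itxt egpe lyhr mwzwt jyqaq afxmp jvgvm unan dpvzf xjq hhg fco lvb xeo qwmpm arug
Hunk 5: at line 8 remove [dpvzf,xjq] add [apds] -> 15 lines: itxt egpe lyhr mwzwt jyqaq afxmp jvgvm unan apds hhg fco lvb xeo qwmpm arug
Final line count: 15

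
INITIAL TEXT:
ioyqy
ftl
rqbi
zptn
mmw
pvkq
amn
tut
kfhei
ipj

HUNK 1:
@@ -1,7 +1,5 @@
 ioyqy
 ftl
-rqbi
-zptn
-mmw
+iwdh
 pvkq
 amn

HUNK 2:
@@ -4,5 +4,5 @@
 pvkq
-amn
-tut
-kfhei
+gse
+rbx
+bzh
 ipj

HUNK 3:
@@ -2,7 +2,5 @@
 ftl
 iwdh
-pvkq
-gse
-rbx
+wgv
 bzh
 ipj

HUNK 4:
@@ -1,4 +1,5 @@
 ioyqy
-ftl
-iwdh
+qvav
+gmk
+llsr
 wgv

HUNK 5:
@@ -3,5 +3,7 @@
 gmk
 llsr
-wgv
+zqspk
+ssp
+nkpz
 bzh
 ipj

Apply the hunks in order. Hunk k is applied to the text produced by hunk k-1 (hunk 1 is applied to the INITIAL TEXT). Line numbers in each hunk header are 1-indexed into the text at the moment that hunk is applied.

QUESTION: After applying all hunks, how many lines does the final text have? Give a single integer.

Hunk 1: at line 1 remove [rqbi,zptn,mmw] add [iwdh] -> 8 lines: ioyqy ftl iwdh pvkq amn tut kfhei ipj
Hunk 2: at line 4 remove [amn,tut,kfhei] add [gse,rbx,bzh] -> 8 lines: ioyqy ftl iwdh pvkq gse rbx bzh ipj
Hunk 3: at line 2 remove [pvkq,gse,rbx] add [wgv] -> 6 lines: ioyqy ftl iwdh wgv bzh ipj
Hunk 4: at line 1 remove [ftl,iwdh] add [qvav,gmk,llsr] -> 7 lines: ioyqy qvav gmk llsr wgv bzh ipj
Hunk 5: at line 3 remove [wgv] add [zqspk,ssp,nkpz] -> 9 lines: ioyqy qvav gmk llsr zqspk ssp nkpz bzh ipj
Final line count: 9

Answer: 9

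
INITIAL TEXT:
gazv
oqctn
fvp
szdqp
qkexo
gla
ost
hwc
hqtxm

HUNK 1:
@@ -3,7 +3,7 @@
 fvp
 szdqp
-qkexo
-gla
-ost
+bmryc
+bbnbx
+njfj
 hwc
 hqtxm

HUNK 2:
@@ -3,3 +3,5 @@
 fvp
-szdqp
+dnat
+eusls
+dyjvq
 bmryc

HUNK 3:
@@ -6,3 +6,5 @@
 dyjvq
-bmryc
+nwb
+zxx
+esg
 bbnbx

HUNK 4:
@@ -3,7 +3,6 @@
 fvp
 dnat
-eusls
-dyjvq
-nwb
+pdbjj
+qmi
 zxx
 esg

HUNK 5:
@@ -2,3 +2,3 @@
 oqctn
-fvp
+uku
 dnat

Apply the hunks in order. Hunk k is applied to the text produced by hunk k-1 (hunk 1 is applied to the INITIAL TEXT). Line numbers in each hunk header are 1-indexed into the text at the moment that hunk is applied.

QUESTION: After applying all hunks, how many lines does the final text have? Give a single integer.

Answer: 12

Derivation:
Hunk 1: at line 3 remove [qkexo,gla,ost] add [bmryc,bbnbx,njfj] -> 9 lines: gazv oqctn fvp szdqp bmryc bbnbx njfj hwc hqtxm
Hunk 2: at line 3 remove [szdqp] add [dnat,eusls,dyjvq] -> 11 lines: gazv oqctn fvp dnat eusls dyjvq bmryc bbnbx njfj hwc hqtxm
Hunk 3: at line 6 remove [bmryc] add [nwb,zxx,esg] -> 13 lines: gazv oqctn fvp dnat eusls dyjvq nwb zxx esg bbnbx njfj hwc hqtxm
Hunk 4: at line 3 remove [eusls,dyjvq,nwb] add [pdbjj,qmi] -> 12 lines: gazv oqctn fvp dnat pdbjj qmi zxx esg bbnbx njfj hwc hqtxm
Hunk 5: at line 2 remove [fvp] add [uku] -> 12 lines: gazv oqctn uku dnat pdbjj qmi zxx esg bbnbx njfj hwc hqtxm
Final line count: 12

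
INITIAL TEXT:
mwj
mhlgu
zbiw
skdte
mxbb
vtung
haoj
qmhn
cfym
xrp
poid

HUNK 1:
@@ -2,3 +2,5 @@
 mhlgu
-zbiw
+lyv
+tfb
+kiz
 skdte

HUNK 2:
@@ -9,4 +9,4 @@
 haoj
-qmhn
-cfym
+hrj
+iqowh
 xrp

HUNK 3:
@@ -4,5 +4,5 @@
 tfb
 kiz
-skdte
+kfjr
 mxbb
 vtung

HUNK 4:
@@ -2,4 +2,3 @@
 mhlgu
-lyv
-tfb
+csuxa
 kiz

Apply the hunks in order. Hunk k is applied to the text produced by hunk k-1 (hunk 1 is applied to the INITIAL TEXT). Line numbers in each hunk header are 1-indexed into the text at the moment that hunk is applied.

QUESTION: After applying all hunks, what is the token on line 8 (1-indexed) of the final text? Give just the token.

Answer: haoj

Derivation:
Hunk 1: at line 2 remove [zbiw] add [lyv,tfb,kiz] -> 13 lines: mwj mhlgu lyv tfb kiz skdte mxbb vtung haoj qmhn cfym xrp poid
Hunk 2: at line 9 remove [qmhn,cfym] add [hrj,iqowh] -> 13 lines: mwj mhlgu lyv tfb kiz skdte mxbb vtung haoj hrj iqowh xrp poid
Hunk 3: at line 4 remove [skdte] add [kfjr] -> 13 lines: mwj mhlgu lyv tfb kiz kfjr mxbb vtung haoj hrj iqowh xrp poid
Hunk 4: at line 2 remove [lyv,tfb] add [csuxa] -> 12 lines: mwj mhlgu csuxa kiz kfjr mxbb vtung haoj hrj iqowh xrp poid
Final line 8: haoj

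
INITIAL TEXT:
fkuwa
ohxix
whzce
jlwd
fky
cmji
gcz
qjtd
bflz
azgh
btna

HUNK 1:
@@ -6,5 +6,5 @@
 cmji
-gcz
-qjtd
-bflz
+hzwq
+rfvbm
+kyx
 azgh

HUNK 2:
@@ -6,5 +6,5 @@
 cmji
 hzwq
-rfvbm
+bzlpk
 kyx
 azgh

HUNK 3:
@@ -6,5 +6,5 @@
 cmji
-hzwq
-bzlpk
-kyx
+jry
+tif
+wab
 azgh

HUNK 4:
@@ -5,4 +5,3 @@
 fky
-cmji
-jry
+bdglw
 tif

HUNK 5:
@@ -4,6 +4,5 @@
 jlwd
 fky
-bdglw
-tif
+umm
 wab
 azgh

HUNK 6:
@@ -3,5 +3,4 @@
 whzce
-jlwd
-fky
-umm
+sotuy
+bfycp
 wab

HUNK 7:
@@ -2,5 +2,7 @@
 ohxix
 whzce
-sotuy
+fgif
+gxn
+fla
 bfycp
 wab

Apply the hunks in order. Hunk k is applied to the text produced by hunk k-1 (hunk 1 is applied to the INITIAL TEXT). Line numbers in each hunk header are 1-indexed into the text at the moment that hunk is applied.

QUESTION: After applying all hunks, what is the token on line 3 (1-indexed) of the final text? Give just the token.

Answer: whzce

Derivation:
Hunk 1: at line 6 remove [gcz,qjtd,bflz] add [hzwq,rfvbm,kyx] -> 11 lines: fkuwa ohxix whzce jlwd fky cmji hzwq rfvbm kyx azgh btna
Hunk 2: at line 6 remove [rfvbm] add [bzlpk] -> 11 lines: fkuwa ohxix whzce jlwd fky cmji hzwq bzlpk kyx azgh btna
Hunk 3: at line 6 remove [hzwq,bzlpk,kyx] add [jry,tif,wab] -> 11 lines: fkuwa ohxix whzce jlwd fky cmji jry tif wab azgh btna
Hunk 4: at line 5 remove [cmji,jry] add [bdglw] -> 10 lines: fkuwa ohxix whzce jlwd fky bdglw tif wab azgh btna
Hunk 5: at line 4 remove [bdglw,tif] add [umm] -> 9 lines: fkuwa ohxix whzce jlwd fky umm wab azgh btna
Hunk 6: at line 3 remove [jlwd,fky,umm] add [sotuy,bfycp] -> 8 lines: fkuwa ohxix whzce sotuy bfycp wab azgh btna
Hunk 7: at line 2 remove [sotuy] add [fgif,gxn,fla] -> 10 lines: fkuwa ohxix whzce fgif gxn fla bfycp wab azgh btna
Final line 3: whzce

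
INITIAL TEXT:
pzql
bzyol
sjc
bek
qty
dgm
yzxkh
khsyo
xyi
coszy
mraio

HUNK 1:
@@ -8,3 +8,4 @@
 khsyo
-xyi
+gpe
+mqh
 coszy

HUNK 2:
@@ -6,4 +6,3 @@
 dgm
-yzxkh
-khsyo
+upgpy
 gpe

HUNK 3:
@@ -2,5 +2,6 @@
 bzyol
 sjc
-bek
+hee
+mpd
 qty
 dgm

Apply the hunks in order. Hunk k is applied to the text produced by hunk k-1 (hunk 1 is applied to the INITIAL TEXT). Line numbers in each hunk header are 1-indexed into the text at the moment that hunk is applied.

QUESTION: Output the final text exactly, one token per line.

Hunk 1: at line 8 remove [xyi] add [gpe,mqh] -> 12 lines: pzql bzyol sjc bek qty dgm yzxkh khsyo gpe mqh coszy mraio
Hunk 2: at line 6 remove [yzxkh,khsyo] add [upgpy] -> 11 lines: pzql bzyol sjc bek qty dgm upgpy gpe mqh coszy mraio
Hunk 3: at line 2 remove [bek] add [hee,mpd] -> 12 lines: pzql bzyol sjc hee mpd qty dgm upgpy gpe mqh coszy mraio

Answer: pzql
bzyol
sjc
hee
mpd
qty
dgm
upgpy
gpe
mqh
coszy
mraio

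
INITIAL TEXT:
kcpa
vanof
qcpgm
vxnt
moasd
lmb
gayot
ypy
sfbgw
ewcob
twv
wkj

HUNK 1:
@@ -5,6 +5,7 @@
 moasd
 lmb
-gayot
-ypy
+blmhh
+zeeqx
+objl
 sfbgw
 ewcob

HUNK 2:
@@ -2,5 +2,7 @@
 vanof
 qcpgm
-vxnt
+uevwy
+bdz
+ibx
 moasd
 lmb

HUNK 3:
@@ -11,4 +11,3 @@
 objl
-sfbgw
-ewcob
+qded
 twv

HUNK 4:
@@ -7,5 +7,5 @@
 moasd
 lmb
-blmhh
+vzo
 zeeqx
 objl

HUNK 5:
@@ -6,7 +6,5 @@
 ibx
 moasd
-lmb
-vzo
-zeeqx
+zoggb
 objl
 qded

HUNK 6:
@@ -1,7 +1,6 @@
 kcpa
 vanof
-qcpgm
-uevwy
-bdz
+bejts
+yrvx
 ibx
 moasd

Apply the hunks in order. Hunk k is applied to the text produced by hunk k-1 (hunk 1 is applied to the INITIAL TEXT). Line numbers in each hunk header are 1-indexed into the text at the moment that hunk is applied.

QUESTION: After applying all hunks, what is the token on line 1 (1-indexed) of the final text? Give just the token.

Hunk 1: at line 5 remove [gayot,ypy] add [blmhh,zeeqx,objl] -> 13 lines: kcpa vanof qcpgm vxnt moasd lmb blmhh zeeqx objl sfbgw ewcob twv wkj
Hunk 2: at line 2 remove [vxnt] add [uevwy,bdz,ibx] -> 15 lines: kcpa vanof qcpgm uevwy bdz ibx moasd lmb blmhh zeeqx objl sfbgw ewcob twv wkj
Hunk 3: at line 11 remove [sfbgw,ewcob] add [qded] -> 14 lines: kcpa vanof qcpgm uevwy bdz ibx moasd lmb blmhh zeeqx objl qded twv wkj
Hunk 4: at line 7 remove [blmhh] add [vzo] -> 14 lines: kcpa vanof qcpgm uevwy bdz ibx moasd lmb vzo zeeqx objl qded twv wkj
Hunk 5: at line 6 remove [lmb,vzo,zeeqx] add [zoggb] -> 12 lines: kcpa vanof qcpgm uevwy bdz ibx moasd zoggb objl qded twv wkj
Hunk 6: at line 1 remove [qcpgm,uevwy,bdz] add [bejts,yrvx] -> 11 lines: kcpa vanof bejts yrvx ibx moasd zoggb objl qded twv wkj
Final line 1: kcpa

Answer: kcpa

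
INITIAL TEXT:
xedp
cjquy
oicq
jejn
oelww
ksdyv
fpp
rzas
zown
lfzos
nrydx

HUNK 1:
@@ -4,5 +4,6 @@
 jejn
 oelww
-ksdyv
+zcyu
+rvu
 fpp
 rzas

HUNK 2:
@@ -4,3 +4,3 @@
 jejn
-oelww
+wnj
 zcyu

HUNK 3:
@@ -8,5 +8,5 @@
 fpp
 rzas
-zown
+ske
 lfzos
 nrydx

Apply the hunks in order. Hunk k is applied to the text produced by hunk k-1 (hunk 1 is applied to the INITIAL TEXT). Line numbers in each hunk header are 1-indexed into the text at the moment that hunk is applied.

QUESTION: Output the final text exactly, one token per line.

Answer: xedp
cjquy
oicq
jejn
wnj
zcyu
rvu
fpp
rzas
ske
lfzos
nrydx

Derivation:
Hunk 1: at line 4 remove [ksdyv] add [zcyu,rvu] -> 12 lines: xedp cjquy oicq jejn oelww zcyu rvu fpp rzas zown lfzos nrydx
Hunk 2: at line 4 remove [oelww] add [wnj] -> 12 lines: xedp cjquy oicq jejn wnj zcyu rvu fpp rzas zown lfzos nrydx
Hunk 3: at line 8 remove [zown] add [ske] -> 12 lines: xedp cjquy oicq jejn wnj zcyu rvu fpp rzas ske lfzos nrydx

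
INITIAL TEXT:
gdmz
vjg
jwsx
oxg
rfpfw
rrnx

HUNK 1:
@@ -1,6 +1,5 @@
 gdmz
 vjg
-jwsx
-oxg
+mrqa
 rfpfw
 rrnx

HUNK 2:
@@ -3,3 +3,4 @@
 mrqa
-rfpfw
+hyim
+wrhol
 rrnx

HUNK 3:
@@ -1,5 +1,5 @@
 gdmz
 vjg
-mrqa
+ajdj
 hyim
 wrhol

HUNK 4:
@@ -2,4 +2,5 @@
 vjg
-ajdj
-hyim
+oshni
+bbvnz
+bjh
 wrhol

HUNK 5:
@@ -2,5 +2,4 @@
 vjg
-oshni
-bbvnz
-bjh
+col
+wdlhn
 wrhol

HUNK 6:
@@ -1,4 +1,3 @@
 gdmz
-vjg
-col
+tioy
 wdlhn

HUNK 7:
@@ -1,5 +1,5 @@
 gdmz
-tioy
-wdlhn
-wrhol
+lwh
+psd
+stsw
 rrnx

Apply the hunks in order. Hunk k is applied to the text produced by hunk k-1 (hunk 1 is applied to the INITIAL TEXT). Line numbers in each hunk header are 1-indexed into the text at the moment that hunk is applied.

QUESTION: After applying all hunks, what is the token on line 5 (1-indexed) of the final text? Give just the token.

Answer: rrnx

Derivation:
Hunk 1: at line 1 remove [jwsx,oxg] add [mrqa] -> 5 lines: gdmz vjg mrqa rfpfw rrnx
Hunk 2: at line 3 remove [rfpfw] add [hyim,wrhol] -> 6 lines: gdmz vjg mrqa hyim wrhol rrnx
Hunk 3: at line 1 remove [mrqa] add [ajdj] -> 6 lines: gdmz vjg ajdj hyim wrhol rrnx
Hunk 4: at line 2 remove [ajdj,hyim] add [oshni,bbvnz,bjh] -> 7 lines: gdmz vjg oshni bbvnz bjh wrhol rrnx
Hunk 5: at line 2 remove [oshni,bbvnz,bjh] add [col,wdlhn] -> 6 lines: gdmz vjg col wdlhn wrhol rrnx
Hunk 6: at line 1 remove [vjg,col] add [tioy] -> 5 lines: gdmz tioy wdlhn wrhol rrnx
Hunk 7: at line 1 remove [tioy,wdlhn,wrhol] add [lwh,psd,stsw] -> 5 lines: gdmz lwh psd stsw rrnx
Final line 5: rrnx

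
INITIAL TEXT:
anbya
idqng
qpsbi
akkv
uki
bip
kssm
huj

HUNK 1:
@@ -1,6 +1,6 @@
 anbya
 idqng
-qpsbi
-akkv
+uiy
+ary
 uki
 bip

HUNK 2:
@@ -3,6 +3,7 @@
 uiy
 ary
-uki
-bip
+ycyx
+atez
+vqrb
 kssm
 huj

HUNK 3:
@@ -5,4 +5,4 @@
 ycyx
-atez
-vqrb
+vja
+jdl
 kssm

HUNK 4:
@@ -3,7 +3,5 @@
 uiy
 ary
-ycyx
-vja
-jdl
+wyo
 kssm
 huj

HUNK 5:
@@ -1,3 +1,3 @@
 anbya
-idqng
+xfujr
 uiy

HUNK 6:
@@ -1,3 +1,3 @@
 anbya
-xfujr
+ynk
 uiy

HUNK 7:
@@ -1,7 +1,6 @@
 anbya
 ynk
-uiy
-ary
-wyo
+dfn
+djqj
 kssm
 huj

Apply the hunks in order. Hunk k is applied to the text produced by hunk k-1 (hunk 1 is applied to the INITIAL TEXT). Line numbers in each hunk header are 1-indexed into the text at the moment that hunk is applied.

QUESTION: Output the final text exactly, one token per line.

Answer: anbya
ynk
dfn
djqj
kssm
huj

Derivation:
Hunk 1: at line 1 remove [qpsbi,akkv] add [uiy,ary] -> 8 lines: anbya idqng uiy ary uki bip kssm huj
Hunk 2: at line 3 remove [uki,bip] add [ycyx,atez,vqrb] -> 9 lines: anbya idqng uiy ary ycyx atez vqrb kssm huj
Hunk 3: at line 5 remove [atez,vqrb] add [vja,jdl] -> 9 lines: anbya idqng uiy ary ycyx vja jdl kssm huj
Hunk 4: at line 3 remove [ycyx,vja,jdl] add [wyo] -> 7 lines: anbya idqng uiy ary wyo kssm huj
Hunk 5: at line 1 remove [idqng] add [xfujr] -> 7 lines: anbya xfujr uiy ary wyo kssm huj
Hunk 6: at line 1 remove [xfujr] add [ynk] -> 7 lines: anbya ynk uiy ary wyo kssm huj
Hunk 7: at line 1 remove [uiy,ary,wyo] add [dfn,djqj] -> 6 lines: anbya ynk dfn djqj kssm huj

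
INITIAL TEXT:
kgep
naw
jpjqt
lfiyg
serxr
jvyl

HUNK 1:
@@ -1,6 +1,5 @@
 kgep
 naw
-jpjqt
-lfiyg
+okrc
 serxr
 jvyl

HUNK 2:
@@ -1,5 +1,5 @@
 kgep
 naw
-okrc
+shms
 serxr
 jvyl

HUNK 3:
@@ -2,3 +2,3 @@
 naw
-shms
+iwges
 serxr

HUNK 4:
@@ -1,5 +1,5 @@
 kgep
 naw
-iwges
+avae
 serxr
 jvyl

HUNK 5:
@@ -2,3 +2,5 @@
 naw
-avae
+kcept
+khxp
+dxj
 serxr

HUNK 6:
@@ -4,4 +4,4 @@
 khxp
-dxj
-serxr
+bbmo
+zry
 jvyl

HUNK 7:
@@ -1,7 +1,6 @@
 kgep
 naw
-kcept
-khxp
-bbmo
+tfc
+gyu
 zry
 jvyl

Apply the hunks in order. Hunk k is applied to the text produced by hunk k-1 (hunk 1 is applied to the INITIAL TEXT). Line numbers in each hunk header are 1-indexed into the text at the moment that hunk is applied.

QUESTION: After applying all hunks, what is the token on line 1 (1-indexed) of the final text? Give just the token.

Hunk 1: at line 1 remove [jpjqt,lfiyg] add [okrc] -> 5 lines: kgep naw okrc serxr jvyl
Hunk 2: at line 1 remove [okrc] add [shms] -> 5 lines: kgep naw shms serxr jvyl
Hunk 3: at line 2 remove [shms] add [iwges] -> 5 lines: kgep naw iwges serxr jvyl
Hunk 4: at line 1 remove [iwges] add [avae] -> 5 lines: kgep naw avae serxr jvyl
Hunk 5: at line 2 remove [avae] add [kcept,khxp,dxj] -> 7 lines: kgep naw kcept khxp dxj serxr jvyl
Hunk 6: at line 4 remove [dxj,serxr] add [bbmo,zry] -> 7 lines: kgep naw kcept khxp bbmo zry jvyl
Hunk 7: at line 1 remove [kcept,khxp,bbmo] add [tfc,gyu] -> 6 lines: kgep naw tfc gyu zry jvyl
Final line 1: kgep

Answer: kgep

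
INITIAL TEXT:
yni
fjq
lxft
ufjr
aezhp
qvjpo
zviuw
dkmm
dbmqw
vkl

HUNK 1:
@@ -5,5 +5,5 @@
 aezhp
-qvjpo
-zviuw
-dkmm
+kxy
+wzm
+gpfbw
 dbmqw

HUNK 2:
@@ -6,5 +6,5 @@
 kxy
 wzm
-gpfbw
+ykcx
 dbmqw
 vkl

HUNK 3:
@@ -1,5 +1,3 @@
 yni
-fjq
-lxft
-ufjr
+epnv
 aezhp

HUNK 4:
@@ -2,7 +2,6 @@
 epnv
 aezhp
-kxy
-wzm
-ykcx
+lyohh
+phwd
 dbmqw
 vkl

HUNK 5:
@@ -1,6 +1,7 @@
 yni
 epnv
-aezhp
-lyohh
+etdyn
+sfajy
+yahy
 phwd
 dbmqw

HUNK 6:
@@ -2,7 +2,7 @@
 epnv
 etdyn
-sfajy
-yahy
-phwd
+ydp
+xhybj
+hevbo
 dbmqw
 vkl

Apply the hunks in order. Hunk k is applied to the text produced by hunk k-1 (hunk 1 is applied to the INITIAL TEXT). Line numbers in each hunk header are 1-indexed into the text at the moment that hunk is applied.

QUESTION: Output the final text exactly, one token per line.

Hunk 1: at line 5 remove [qvjpo,zviuw,dkmm] add [kxy,wzm,gpfbw] -> 10 lines: yni fjq lxft ufjr aezhp kxy wzm gpfbw dbmqw vkl
Hunk 2: at line 6 remove [gpfbw] add [ykcx] -> 10 lines: yni fjq lxft ufjr aezhp kxy wzm ykcx dbmqw vkl
Hunk 3: at line 1 remove [fjq,lxft,ufjr] add [epnv] -> 8 lines: yni epnv aezhp kxy wzm ykcx dbmqw vkl
Hunk 4: at line 2 remove [kxy,wzm,ykcx] add [lyohh,phwd] -> 7 lines: yni epnv aezhp lyohh phwd dbmqw vkl
Hunk 5: at line 1 remove [aezhp,lyohh] add [etdyn,sfajy,yahy] -> 8 lines: yni epnv etdyn sfajy yahy phwd dbmqw vkl
Hunk 6: at line 2 remove [sfajy,yahy,phwd] add [ydp,xhybj,hevbo] -> 8 lines: yni epnv etdyn ydp xhybj hevbo dbmqw vkl

Answer: yni
epnv
etdyn
ydp
xhybj
hevbo
dbmqw
vkl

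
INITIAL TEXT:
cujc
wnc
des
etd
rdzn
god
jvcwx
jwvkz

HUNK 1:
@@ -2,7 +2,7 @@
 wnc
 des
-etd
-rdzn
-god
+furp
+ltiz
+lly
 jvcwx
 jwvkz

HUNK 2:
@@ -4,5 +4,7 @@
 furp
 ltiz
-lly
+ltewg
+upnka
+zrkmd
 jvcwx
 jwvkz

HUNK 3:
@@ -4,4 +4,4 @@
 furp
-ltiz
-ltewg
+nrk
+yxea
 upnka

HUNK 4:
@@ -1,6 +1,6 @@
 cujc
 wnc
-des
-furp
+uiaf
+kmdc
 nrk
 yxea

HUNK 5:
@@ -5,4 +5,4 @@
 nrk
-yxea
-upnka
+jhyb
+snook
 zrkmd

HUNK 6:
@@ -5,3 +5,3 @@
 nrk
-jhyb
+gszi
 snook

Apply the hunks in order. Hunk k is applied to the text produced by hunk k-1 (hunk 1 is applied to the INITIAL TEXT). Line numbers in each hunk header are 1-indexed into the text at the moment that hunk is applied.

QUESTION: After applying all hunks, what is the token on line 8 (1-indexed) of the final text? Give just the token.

Hunk 1: at line 2 remove [etd,rdzn,god] add [furp,ltiz,lly] -> 8 lines: cujc wnc des furp ltiz lly jvcwx jwvkz
Hunk 2: at line 4 remove [lly] add [ltewg,upnka,zrkmd] -> 10 lines: cujc wnc des furp ltiz ltewg upnka zrkmd jvcwx jwvkz
Hunk 3: at line 4 remove [ltiz,ltewg] add [nrk,yxea] -> 10 lines: cujc wnc des furp nrk yxea upnka zrkmd jvcwx jwvkz
Hunk 4: at line 1 remove [des,furp] add [uiaf,kmdc] -> 10 lines: cujc wnc uiaf kmdc nrk yxea upnka zrkmd jvcwx jwvkz
Hunk 5: at line 5 remove [yxea,upnka] add [jhyb,snook] -> 10 lines: cujc wnc uiaf kmdc nrk jhyb snook zrkmd jvcwx jwvkz
Hunk 6: at line 5 remove [jhyb] add [gszi] -> 10 lines: cujc wnc uiaf kmdc nrk gszi snook zrkmd jvcwx jwvkz
Final line 8: zrkmd

Answer: zrkmd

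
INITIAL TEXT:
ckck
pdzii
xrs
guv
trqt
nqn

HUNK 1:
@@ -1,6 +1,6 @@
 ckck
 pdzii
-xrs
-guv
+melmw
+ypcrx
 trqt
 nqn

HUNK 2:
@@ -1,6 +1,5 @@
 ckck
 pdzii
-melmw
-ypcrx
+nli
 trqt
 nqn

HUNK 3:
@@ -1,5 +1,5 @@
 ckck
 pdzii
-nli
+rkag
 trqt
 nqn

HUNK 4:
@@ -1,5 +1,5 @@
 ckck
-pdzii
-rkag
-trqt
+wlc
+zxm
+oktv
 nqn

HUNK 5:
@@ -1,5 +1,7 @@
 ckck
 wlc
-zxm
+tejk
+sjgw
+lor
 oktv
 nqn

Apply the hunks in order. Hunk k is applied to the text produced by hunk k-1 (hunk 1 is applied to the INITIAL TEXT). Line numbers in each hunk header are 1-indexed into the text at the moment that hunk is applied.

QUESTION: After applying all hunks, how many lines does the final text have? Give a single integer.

Hunk 1: at line 1 remove [xrs,guv] add [melmw,ypcrx] -> 6 lines: ckck pdzii melmw ypcrx trqt nqn
Hunk 2: at line 1 remove [melmw,ypcrx] add [nli] -> 5 lines: ckck pdzii nli trqt nqn
Hunk 3: at line 1 remove [nli] add [rkag] -> 5 lines: ckck pdzii rkag trqt nqn
Hunk 4: at line 1 remove [pdzii,rkag,trqt] add [wlc,zxm,oktv] -> 5 lines: ckck wlc zxm oktv nqn
Hunk 5: at line 1 remove [zxm] add [tejk,sjgw,lor] -> 7 lines: ckck wlc tejk sjgw lor oktv nqn
Final line count: 7

Answer: 7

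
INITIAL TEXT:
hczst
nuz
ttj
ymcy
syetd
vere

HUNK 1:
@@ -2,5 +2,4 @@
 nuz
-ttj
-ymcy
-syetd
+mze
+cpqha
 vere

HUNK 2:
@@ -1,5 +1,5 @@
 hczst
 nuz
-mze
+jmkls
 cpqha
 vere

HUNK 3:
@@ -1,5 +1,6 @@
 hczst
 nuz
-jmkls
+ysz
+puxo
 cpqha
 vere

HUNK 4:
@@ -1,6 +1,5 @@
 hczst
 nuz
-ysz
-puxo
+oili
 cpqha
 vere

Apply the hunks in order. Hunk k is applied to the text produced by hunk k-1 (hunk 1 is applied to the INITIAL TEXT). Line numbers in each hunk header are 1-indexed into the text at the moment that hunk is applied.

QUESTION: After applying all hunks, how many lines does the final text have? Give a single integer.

Answer: 5

Derivation:
Hunk 1: at line 2 remove [ttj,ymcy,syetd] add [mze,cpqha] -> 5 lines: hczst nuz mze cpqha vere
Hunk 2: at line 1 remove [mze] add [jmkls] -> 5 lines: hczst nuz jmkls cpqha vere
Hunk 3: at line 1 remove [jmkls] add [ysz,puxo] -> 6 lines: hczst nuz ysz puxo cpqha vere
Hunk 4: at line 1 remove [ysz,puxo] add [oili] -> 5 lines: hczst nuz oili cpqha vere
Final line count: 5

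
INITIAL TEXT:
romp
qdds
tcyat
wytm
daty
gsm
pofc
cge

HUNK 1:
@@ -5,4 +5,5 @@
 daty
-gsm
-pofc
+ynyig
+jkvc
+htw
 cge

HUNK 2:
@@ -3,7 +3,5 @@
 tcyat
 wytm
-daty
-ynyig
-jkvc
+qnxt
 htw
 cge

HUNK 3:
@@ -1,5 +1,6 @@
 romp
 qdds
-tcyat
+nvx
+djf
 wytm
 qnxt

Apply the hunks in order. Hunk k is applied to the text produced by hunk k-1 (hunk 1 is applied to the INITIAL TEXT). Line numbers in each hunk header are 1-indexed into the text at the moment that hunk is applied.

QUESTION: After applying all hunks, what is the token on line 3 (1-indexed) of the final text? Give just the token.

Answer: nvx

Derivation:
Hunk 1: at line 5 remove [gsm,pofc] add [ynyig,jkvc,htw] -> 9 lines: romp qdds tcyat wytm daty ynyig jkvc htw cge
Hunk 2: at line 3 remove [daty,ynyig,jkvc] add [qnxt] -> 7 lines: romp qdds tcyat wytm qnxt htw cge
Hunk 3: at line 1 remove [tcyat] add [nvx,djf] -> 8 lines: romp qdds nvx djf wytm qnxt htw cge
Final line 3: nvx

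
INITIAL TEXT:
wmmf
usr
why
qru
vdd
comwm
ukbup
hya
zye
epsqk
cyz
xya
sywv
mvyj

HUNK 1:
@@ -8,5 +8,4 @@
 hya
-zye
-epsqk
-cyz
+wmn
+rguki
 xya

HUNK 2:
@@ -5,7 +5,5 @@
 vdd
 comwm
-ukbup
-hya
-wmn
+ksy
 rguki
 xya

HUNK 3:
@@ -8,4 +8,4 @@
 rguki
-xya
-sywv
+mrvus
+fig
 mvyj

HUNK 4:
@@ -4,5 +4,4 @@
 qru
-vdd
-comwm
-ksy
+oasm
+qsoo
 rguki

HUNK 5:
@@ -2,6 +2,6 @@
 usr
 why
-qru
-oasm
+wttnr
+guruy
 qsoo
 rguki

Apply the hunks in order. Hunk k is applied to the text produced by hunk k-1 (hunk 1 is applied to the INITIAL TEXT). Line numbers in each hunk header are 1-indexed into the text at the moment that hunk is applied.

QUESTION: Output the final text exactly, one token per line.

Answer: wmmf
usr
why
wttnr
guruy
qsoo
rguki
mrvus
fig
mvyj

Derivation:
Hunk 1: at line 8 remove [zye,epsqk,cyz] add [wmn,rguki] -> 13 lines: wmmf usr why qru vdd comwm ukbup hya wmn rguki xya sywv mvyj
Hunk 2: at line 5 remove [ukbup,hya,wmn] add [ksy] -> 11 lines: wmmf usr why qru vdd comwm ksy rguki xya sywv mvyj
Hunk 3: at line 8 remove [xya,sywv] add [mrvus,fig] -> 11 lines: wmmf usr why qru vdd comwm ksy rguki mrvus fig mvyj
Hunk 4: at line 4 remove [vdd,comwm,ksy] add [oasm,qsoo] -> 10 lines: wmmf usr why qru oasm qsoo rguki mrvus fig mvyj
Hunk 5: at line 2 remove [qru,oasm] add [wttnr,guruy] -> 10 lines: wmmf usr why wttnr guruy qsoo rguki mrvus fig mvyj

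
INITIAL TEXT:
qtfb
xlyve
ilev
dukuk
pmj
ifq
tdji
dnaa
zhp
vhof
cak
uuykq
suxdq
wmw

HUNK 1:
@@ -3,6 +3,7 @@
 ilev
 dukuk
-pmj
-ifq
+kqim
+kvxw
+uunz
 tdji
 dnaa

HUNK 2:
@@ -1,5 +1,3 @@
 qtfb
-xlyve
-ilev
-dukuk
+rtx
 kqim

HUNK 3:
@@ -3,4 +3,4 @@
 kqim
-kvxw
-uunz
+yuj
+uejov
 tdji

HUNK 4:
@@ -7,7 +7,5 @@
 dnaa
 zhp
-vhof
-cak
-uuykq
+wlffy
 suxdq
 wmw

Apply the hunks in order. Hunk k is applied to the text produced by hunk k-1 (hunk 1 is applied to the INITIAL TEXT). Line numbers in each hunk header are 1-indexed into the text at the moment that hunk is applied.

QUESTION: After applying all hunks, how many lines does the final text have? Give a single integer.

Answer: 11

Derivation:
Hunk 1: at line 3 remove [pmj,ifq] add [kqim,kvxw,uunz] -> 15 lines: qtfb xlyve ilev dukuk kqim kvxw uunz tdji dnaa zhp vhof cak uuykq suxdq wmw
Hunk 2: at line 1 remove [xlyve,ilev,dukuk] add [rtx] -> 13 lines: qtfb rtx kqim kvxw uunz tdji dnaa zhp vhof cak uuykq suxdq wmw
Hunk 3: at line 3 remove [kvxw,uunz] add [yuj,uejov] -> 13 lines: qtfb rtx kqim yuj uejov tdji dnaa zhp vhof cak uuykq suxdq wmw
Hunk 4: at line 7 remove [vhof,cak,uuykq] add [wlffy] -> 11 lines: qtfb rtx kqim yuj uejov tdji dnaa zhp wlffy suxdq wmw
Final line count: 11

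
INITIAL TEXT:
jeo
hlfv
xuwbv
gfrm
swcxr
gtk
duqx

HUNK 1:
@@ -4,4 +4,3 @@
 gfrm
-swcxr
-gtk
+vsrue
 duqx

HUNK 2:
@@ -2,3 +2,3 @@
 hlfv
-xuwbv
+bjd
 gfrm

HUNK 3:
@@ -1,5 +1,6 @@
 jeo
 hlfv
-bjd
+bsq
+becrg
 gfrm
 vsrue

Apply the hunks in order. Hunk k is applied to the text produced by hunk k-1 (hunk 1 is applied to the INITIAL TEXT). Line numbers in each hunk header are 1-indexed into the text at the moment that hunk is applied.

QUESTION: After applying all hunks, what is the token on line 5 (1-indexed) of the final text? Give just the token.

Hunk 1: at line 4 remove [swcxr,gtk] add [vsrue] -> 6 lines: jeo hlfv xuwbv gfrm vsrue duqx
Hunk 2: at line 2 remove [xuwbv] add [bjd] -> 6 lines: jeo hlfv bjd gfrm vsrue duqx
Hunk 3: at line 1 remove [bjd] add [bsq,becrg] -> 7 lines: jeo hlfv bsq becrg gfrm vsrue duqx
Final line 5: gfrm

Answer: gfrm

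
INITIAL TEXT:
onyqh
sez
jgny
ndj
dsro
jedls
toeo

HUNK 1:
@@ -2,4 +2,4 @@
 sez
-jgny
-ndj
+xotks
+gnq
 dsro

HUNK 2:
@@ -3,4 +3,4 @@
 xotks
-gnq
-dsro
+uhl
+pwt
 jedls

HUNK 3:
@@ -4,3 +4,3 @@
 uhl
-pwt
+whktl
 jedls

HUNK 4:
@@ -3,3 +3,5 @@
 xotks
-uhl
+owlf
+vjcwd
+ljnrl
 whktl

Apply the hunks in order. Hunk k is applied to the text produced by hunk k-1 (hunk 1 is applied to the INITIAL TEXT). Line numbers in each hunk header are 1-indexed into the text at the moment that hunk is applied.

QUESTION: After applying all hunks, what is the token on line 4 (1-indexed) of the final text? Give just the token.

Hunk 1: at line 2 remove [jgny,ndj] add [xotks,gnq] -> 7 lines: onyqh sez xotks gnq dsro jedls toeo
Hunk 2: at line 3 remove [gnq,dsro] add [uhl,pwt] -> 7 lines: onyqh sez xotks uhl pwt jedls toeo
Hunk 3: at line 4 remove [pwt] add [whktl] -> 7 lines: onyqh sez xotks uhl whktl jedls toeo
Hunk 4: at line 3 remove [uhl] add [owlf,vjcwd,ljnrl] -> 9 lines: onyqh sez xotks owlf vjcwd ljnrl whktl jedls toeo
Final line 4: owlf

Answer: owlf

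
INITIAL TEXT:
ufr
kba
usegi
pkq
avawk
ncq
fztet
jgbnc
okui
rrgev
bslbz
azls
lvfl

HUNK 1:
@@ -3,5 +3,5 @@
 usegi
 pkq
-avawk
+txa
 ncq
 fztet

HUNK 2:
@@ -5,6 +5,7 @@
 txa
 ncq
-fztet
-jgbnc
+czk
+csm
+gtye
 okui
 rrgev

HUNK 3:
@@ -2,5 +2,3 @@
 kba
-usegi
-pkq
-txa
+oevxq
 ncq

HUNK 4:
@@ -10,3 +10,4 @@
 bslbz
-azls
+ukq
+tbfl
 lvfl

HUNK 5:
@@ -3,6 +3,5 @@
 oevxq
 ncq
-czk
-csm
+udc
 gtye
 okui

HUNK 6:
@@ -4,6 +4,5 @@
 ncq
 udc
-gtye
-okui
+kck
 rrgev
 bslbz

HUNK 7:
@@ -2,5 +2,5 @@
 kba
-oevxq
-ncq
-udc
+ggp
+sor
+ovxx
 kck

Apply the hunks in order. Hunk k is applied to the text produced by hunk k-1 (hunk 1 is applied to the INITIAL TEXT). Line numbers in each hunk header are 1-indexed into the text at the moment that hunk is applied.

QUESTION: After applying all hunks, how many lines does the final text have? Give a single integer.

Answer: 11

Derivation:
Hunk 1: at line 3 remove [avawk] add [txa] -> 13 lines: ufr kba usegi pkq txa ncq fztet jgbnc okui rrgev bslbz azls lvfl
Hunk 2: at line 5 remove [fztet,jgbnc] add [czk,csm,gtye] -> 14 lines: ufr kba usegi pkq txa ncq czk csm gtye okui rrgev bslbz azls lvfl
Hunk 3: at line 2 remove [usegi,pkq,txa] add [oevxq] -> 12 lines: ufr kba oevxq ncq czk csm gtye okui rrgev bslbz azls lvfl
Hunk 4: at line 10 remove [azls] add [ukq,tbfl] -> 13 lines: ufr kba oevxq ncq czk csm gtye okui rrgev bslbz ukq tbfl lvfl
Hunk 5: at line 3 remove [czk,csm] add [udc] -> 12 lines: ufr kba oevxq ncq udc gtye okui rrgev bslbz ukq tbfl lvfl
Hunk 6: at line 4 remove [gtye,okui] add [kck] -> 11 lines: ufr kba oevxq ncq udc kck rrgev bslbz ukq tbfl lvfl
Hunk 7: at line 2 remove [oevxq,ncq,udc] add [ggp,sor,ovxx] -> 11 lines: ufr kba ggp sor ovxx kck rrgev bslbz ukq tbfl lvfl
Final line count: 11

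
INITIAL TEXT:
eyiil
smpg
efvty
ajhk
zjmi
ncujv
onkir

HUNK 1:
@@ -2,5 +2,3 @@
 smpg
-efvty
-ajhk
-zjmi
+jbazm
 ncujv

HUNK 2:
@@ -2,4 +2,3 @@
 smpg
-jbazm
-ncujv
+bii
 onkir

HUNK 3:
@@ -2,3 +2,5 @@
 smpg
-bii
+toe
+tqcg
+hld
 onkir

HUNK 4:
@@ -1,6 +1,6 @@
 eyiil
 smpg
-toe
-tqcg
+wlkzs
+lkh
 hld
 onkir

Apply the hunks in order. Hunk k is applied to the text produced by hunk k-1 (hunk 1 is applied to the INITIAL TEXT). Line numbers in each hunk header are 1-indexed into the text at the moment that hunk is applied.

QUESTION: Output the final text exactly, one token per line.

Answer: eyiil
smpg
wlkzs
lkh
hld
onkir

Derivation:
Hunk 1: at line 2 remove [efvty,ajhk,zjmi] add [jbazm] -> 5 lines: eyiil smpg jbazm ncujv onkir
Hunk 2: at line 2 remove [jbazm,ncujv] add [bii] -> 4 lines: eyiil smpg bii onkir
Hunk 3: at line 2 remove [bii] add [toe,tqcg,hld] -> 6 lines: eyiil smpg toe tqcg hld onkir
Hunk 4: at line 1 remove [toe,tqcg] add [wlkzs,lkh] -> 6 lines: eyiil smpg wlkzs lkh hld onkir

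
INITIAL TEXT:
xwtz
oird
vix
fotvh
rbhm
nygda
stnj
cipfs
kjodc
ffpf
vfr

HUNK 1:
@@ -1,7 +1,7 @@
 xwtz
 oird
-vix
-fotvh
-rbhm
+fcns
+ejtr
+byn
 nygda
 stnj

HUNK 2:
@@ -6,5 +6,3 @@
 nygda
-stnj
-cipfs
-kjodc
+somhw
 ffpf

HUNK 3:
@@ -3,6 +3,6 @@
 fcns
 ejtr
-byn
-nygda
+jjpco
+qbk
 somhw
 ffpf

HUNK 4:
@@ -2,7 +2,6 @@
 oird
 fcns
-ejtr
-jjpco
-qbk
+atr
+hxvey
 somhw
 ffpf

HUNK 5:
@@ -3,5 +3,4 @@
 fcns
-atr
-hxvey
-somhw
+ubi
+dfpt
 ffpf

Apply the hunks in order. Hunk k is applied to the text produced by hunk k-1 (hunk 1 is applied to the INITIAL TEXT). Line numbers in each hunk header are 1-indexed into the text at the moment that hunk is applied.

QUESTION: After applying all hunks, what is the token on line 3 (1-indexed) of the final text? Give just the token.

Hunk 1: at line 1 remove [vix,fotvh,rbhm] add [fcns,ejtr,byn] -> 11 lines: xwtz oird fcns ejtr byn nygda stnj cipfs kjodc ffpf vfr
Hunk 2: at line 6 remove [stnj,cipfs,kjodc] add [somhw] -> 9 lines: xwtz oird fcns ejtr byn nygda somhw ffpf vfr
Hunk 3: at line 3 remove [byn,nygda] add [jjpco,qbk] -> 9 lines: xwtz oird fcns ejtr jjpco qbk somhw ffpf vfr
Hunk 4: at line 2 remove [ejtr,jjpco,qbk] add [atr,hxvey] -> 8 lines: xwtz oird fcns atr hxvey somhw ffpf vfr
Hunk 5: at line 3 remove [atr,hxvey,somhw] add [ubi,dfpt] -> 7 lines: xwtz oird fcns ubi dfpt ffpf vfr
Final line 3: fcns

Answer: fcns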